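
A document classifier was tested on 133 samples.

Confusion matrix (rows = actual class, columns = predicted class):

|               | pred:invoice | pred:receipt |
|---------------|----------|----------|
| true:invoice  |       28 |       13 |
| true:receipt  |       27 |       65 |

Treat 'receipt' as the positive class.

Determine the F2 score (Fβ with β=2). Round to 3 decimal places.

0.729

Fβ = (1+β²)·TP / ((1+β²)·TP + β²·FN + FP), with β²=4
= 5·65 / (5·65 + 4·27 + 13) = 0.729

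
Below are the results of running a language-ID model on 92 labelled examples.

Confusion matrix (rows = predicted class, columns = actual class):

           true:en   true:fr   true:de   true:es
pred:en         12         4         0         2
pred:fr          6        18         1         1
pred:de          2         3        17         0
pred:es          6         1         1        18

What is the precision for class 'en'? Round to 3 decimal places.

0.667

precision = TP/(TP+FP).
en: TP=12, FP=4+0+2=6 → 12/18 = 0.6667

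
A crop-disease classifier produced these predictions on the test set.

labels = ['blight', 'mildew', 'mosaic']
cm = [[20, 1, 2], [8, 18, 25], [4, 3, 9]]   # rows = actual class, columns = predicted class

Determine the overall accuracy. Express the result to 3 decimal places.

Accuracy = trace / total = (20+18+9=47) / 90 = 47/90 = 0.522

0.522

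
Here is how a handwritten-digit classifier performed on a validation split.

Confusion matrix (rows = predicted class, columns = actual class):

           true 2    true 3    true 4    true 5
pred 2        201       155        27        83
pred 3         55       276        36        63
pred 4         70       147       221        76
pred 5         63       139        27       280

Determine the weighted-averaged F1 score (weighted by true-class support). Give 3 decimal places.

0.507

Per-class F1 score (2·TP/(2·TP+FP+FN)):
  2: TP=201, FP=155+27+83=265, FN=55+70+63=188 → 402/855 = 0.4702
  3: TP=276, FP=55+36+63=154, FN=155+147+139=441 → 552/1147 = 0.4813
  4: TP=221, FP=70+147+76=293, FN=27+36+27=90 → 442/825 = 0.5358
  5: TP=280, FP=63+139+27=229, FN=83+63+76=222 → 560/1011 = 0.5539
Weighted-F1 score = Σ (supportᵢ/N)·F1 scoreᵢ with N=1919: (389/1919)·0.4702 + (717/1919)·0.4813 + (311/1919)·0.5358 + (502/1919)·0.5539 = 0.507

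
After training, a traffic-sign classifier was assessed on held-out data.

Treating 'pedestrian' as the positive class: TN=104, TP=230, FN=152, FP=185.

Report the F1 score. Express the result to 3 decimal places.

0.577

Precision = TP/(TP+FP) = 230/415 = 0.5542
Recall = TP/(TP+FN) = 230/382 = 0.6021
F1 = 2·TP/(2·TP+FP+FN) = 460/797 = 0.577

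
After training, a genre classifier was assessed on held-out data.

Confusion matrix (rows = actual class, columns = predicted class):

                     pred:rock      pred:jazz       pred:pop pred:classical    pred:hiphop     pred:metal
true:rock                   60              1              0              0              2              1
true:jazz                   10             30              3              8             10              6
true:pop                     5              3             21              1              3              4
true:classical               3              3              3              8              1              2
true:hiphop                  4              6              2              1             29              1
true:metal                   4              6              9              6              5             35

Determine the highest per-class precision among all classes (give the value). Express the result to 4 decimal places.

0.7143

Per-class precision (TP/(TP+FP)):
  rock: TP=60, FP=10+5+3+4+4=26 → 60/86 = 0.69767
  jazz: TP=30, FP=1+3+3+6+6=19 → 30/49 = 0.61224
  pop: TP=21, FP=0+3+3+2+9=17 → 21/38 = 0.55263
  classical: TP=8, FP=0+8+1+1+6=16 → 8/24 = 0.33333
  hiphop: TP=29, FP=2+10+3+1+5=21 → 29/50 = 0.58000
  metal: TP=35, FP=1+6+4+2+1=14 → 35/49 = 0.71429
Highest is class 'metal' with precision = 0.7143.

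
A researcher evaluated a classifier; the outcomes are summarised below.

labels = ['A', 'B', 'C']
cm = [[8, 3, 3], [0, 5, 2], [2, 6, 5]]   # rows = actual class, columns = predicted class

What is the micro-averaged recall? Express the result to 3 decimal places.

Micro-averaging pools counts across classes: ΣTP=18, ΣFP=16, ΣFN=16.
Micro-recall = TP/(TP+FN) on pooled counts = 0.529 (equals overall accuracy in single-label multiclass).

0.529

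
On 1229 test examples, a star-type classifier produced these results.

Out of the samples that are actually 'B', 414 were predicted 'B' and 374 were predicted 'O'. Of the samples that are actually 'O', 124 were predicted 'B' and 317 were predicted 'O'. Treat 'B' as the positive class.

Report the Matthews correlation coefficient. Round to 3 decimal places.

MCC = (TP·TN − FP·FN) / √((TP+FP)(TP+FN)(TN+FP)(TN+FN))
Numerator = 414·317 − 124·374 = 84862
Denominator = √(538·788·441·691) = √129188879064 = 359428.5451
MCC = 84862 / 359428.5451 = 0.236

0.236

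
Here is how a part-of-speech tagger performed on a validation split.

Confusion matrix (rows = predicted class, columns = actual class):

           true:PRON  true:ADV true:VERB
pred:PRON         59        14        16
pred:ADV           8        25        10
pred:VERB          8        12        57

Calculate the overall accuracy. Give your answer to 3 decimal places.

0.675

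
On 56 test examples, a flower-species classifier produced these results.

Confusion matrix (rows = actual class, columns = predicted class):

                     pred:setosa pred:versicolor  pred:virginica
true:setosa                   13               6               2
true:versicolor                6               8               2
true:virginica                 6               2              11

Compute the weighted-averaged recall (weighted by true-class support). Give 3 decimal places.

0.571

Per-class recall (TP/(TP+FN)):
  setosa: TP=13, FN=6+2=8 → 13/21 = 0.6190
  versicolor: TP=8, FN=6+2=8 → 8/16 = 0.5000
  virginica: TP=11, FN=6+2=8 → 11/19 = 0.5789
Weighted-recall = Σ (supportᵢ/N)·recallᵢ with N=56: (21/56)·0.6190 + (16/56)·0.5000 + (19/56)·0.5789 = 0.571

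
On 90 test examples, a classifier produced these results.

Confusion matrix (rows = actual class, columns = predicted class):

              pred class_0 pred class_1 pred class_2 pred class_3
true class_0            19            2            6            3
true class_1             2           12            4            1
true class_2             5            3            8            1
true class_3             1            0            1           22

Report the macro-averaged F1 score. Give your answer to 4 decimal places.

Per-class F1 score (2·TP/(2·TP+FP+FN)):
  class_0: TP=19, FP=2+5+1=8, FN=2+6+3=11 → 38/57 = 0.66667
  class_1: TP=12, FP=2+3+0=5, FN=2+4+1=7 → 24/36 = 0.66667
  class_2: TP=8, FP=6+4+1=11, FN=5+3+1=9 → 16/36 = 0.44444
  class_3: TP=22, FP=3+1+1=5, FN=1+0+1=2 → 44/51 = 0.86275
Macro-F1 score = mean = (0.66667 + 0.66667 + 0.44444 + 0.86275) / 4 = 0.6601

0.6601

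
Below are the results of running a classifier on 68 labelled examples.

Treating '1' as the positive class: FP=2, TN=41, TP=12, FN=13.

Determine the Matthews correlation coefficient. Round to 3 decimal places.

MCC = (TP·TN − FP·FN) / √((TP+FP)(TP+FN)(TN+FP)(TN+FN))
Numerator = 12·41 − 2·13 = 466
Denominator = √(14·25·43·54) = √812700 = 901.4988
MCC = 466 / 901.4988 = 0.517

0.517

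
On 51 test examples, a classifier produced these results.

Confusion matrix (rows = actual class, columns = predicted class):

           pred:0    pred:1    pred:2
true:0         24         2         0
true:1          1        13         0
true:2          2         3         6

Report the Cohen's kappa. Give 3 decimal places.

0.742

Observed agreement pₒ = trace/N = 43/51 = 0.8431
Expected agreement pₑ = Σ (rowᵢ·colᵢ)/N² = (26·27 + 14·18 + 11·6)/51² = 0.3922
κ = (pₒ − pₑ)/(1 − pₑ) = (0.8431 − 0.3922)/(1 − 0.3922) = 0.742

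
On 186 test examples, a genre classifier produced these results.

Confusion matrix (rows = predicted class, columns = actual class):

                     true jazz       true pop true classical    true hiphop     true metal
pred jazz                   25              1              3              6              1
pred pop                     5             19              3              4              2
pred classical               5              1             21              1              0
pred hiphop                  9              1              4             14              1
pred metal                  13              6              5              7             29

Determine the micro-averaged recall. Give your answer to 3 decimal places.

0.581

Micro-averaging pools counts across classes: ΣTP=108, ΣFP=78, ΣFN=78.
Micro-recall = TP/(TP+FN) on pooled counts = 0.581 (equals overall accuracy in single-label multiclass).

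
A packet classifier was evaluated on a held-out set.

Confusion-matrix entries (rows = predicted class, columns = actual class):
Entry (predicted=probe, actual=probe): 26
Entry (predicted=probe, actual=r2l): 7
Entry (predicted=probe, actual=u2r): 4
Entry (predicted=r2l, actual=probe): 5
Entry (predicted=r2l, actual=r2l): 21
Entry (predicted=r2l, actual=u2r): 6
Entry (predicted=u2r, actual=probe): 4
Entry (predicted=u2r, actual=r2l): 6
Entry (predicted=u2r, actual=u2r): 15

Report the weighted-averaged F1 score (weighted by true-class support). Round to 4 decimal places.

Per-class F1 score (2·TP/(2·TP+FP+FN)):
  probe: TP=26, FP=7+4=11, FN=5+4=9 → 52/72 = 0.72222
  r2l: TP=21, FP=5+6=11, FN=7+6=13 → 42/66 = 0.63636
  u2r: TP=15, FP=4+6=10, FN=4+6=10 → 30/50 = 0.60000
Weighted-F1 score = Σ (supportᵢ/N)·F1 scoreᵢ with N=94: (35/94)·0.72222 + (34/94)·0.63636 + (25/94)·0.60000 = 0.6587

0.6587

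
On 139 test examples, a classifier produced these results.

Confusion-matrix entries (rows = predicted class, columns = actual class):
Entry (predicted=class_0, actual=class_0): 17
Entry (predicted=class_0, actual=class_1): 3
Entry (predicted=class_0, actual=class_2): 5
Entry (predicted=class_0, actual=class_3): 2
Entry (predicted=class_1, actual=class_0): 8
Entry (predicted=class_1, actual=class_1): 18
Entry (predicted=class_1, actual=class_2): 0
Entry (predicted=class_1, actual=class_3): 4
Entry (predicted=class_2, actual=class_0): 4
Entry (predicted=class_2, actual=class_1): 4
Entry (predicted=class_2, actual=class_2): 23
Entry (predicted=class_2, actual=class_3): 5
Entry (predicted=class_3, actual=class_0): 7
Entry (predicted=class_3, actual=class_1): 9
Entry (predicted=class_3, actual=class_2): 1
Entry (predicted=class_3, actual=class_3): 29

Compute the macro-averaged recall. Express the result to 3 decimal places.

0.630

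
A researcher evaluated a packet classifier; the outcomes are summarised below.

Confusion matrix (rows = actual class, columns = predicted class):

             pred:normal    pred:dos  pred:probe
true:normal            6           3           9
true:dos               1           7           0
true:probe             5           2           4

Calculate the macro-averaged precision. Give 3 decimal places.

0.464

Per-class precision (TP/(TP+FP)):
  normal: TP=6, FP=1+5=6 → 6/12 = 0.5000
  dos: TP=7, FP=3+2=5 → 7/12 = 0.5833
  probe: TP=4, FP=9+0=9 → 4/13 = 0.3077
Macro-precision = mean = (0.5000 + 0.5833 + 0.3077) / 3 = 0.464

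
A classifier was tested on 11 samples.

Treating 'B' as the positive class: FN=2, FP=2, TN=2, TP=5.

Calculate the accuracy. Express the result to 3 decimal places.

Accuracy = (TP+TN)/N = (5+2)/11 = 0.636

0.636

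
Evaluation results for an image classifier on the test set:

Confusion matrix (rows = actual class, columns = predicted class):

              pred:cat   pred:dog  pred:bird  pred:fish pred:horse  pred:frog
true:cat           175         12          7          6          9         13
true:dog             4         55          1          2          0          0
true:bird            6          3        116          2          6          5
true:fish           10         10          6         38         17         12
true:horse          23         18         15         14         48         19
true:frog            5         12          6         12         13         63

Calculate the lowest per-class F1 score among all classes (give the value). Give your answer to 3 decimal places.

Per-class F1 score (2·TP/(2·TP+FP+FN)):
  cat: TP=175, FP=4+6+10+23+5=48, FN=12+7+6+9+13=47 → 350/445 = 0.7865
  dog: TP=55, FP=12+3+10+18+12=55, FN=4+1+2+0+0=7 → 110/172 = 0.6395
  bird: TP=116, FP=7+1+6+15+6=35, FN=6+3+2+6+5=22 → 232/289 = 0.8028
  fish: TP=38, FP=6+2+2+14+12=36, FN=10+10+6+17+12=55 → 76/167 = 0.4551
  horse: TP=48, FP=9+0+6+17+13=45, FN=23+18+15+14+19=89 → 96/230 = 0.4174
  frog: TP=63, FP=13+0+5+12+19=49, FN=5+12+6+12+13=48 → 126/223 = 0.5650
Lowest is class 'horse' with F1 score = 0.417.

0.417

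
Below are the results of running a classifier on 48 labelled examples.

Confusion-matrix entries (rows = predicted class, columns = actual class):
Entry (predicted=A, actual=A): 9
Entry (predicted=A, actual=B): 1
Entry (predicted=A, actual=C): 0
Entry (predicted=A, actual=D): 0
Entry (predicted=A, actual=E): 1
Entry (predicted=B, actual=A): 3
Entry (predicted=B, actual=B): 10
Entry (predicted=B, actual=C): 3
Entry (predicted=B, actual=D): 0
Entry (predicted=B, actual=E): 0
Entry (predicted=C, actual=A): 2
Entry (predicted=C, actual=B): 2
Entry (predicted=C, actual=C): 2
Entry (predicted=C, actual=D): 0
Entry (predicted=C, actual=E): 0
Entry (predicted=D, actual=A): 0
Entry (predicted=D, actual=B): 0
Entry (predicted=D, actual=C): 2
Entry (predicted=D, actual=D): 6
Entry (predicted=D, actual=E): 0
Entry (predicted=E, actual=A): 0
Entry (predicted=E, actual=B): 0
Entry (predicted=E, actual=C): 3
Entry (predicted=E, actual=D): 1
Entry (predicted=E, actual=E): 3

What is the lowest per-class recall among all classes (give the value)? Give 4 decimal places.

0.2000

Per-class recall (TP/(TP+FN)):
  A: TP=9, FN=3+2+0+0=5 → 9/14 = 0.64286
  B: TP=10, FN=1+2+0+0=3 → 10/13 = 0.76923
  C: TP=2, FN=0+3+2+3=8 → 2/10 = 0.20000
  D: TP=6, FN=0+0+0+1=1 → 6/7 = 0.85714
  E: TP=3, FN=1+0+0+0=1 → 3/4 = 0.75000
Lowest is class 'C' with recall = 0.2000.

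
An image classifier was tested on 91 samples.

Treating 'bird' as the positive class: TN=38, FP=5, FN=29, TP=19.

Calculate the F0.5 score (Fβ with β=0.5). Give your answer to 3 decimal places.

0.660

Fβ = (1+β²)·TP / ((1+β²)·TP + β²·FN + FP), with β²=1/4
= 1.25·19 / (1.25·19 + 0.25·29 + 5) = 0.660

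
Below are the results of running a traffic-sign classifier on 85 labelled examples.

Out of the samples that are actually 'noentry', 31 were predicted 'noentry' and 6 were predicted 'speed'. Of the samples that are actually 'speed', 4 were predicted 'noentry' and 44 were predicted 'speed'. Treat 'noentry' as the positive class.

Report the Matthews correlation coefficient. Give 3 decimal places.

0.760

MCC = (TP·TN − FP·FN) / √((TP+FP)(TP+FN)(TN+FP)(TN+FN))
Numerator = 31·44 − 4·6 = 1340
Denominator = √(35·37·48·50) = √3108000 = 1762.9521
MCC = 1340 / 1762.9521 = 0.760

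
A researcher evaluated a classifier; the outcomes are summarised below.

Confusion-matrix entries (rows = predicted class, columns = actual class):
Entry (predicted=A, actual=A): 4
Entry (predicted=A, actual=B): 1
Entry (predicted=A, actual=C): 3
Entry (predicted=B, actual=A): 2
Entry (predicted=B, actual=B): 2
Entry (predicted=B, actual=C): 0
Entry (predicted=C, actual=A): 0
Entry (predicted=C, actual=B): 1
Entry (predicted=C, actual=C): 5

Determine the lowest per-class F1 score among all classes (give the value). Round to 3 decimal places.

Per-class F1 score (2·TP/(2·TP+FP+FN)):
  A: TP=4, FP=1+3=4, FN=2+0=2 → 8/14 = 0.5714
  B: TP=2, FP=2+0=2, FN=1+1=2 → 4/8 = 0.5000
  C: TP=5, FP=0+1=1, FN=3+0=3 → 10/14 = 0.7143
Lowest is class 'B' with F1 score = 0.500.

0.500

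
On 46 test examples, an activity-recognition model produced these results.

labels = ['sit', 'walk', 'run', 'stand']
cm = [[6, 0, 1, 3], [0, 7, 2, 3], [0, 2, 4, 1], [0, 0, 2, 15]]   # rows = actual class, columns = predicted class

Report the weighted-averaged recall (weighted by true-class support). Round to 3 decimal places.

0.696

Per-class recall (TP/(TP+FN)):
  sit: TP=6, FN=0+1+3=4 → 6/10 = 0.6000
  walk: TP=7, FN=0+2+3=5 → 7/12 = 0.5833
  run: TP=4, FN=0+2+1=3 → 4/7 = 0.5714
  stand: TP=15, FN=0+0+2=2 → 15/17 = 0.8824
Weighted-recall = Σ (supportᵢ/N)·recallᵢ with N=46: (10/46)·0.6000 + (12/46)·0.5833 + (7/46)·0.5714 + (17/46)·0.8824 = 0.696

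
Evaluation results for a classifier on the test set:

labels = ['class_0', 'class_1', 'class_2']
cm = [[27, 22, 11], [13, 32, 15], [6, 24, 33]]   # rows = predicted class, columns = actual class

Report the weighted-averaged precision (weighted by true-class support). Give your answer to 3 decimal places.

0.509

Per-class precision (TP/(TP+FP)):
  class_0: TP=27, FP=22+11=33 → 27/60 = 0.4500
  class_1: TP=32, FP=13+15=28 → 32/60 = 0.5333
  class_2: TP=33, FP=6+24=30 → 33/63 = 0.5238
Weighted-precision = Σ (supportᵢ/N)·precisionᵢ with N=183: (46/183)·0.4500 + (78/183)·0.5333 + (59/183)·0.5238 = 0.509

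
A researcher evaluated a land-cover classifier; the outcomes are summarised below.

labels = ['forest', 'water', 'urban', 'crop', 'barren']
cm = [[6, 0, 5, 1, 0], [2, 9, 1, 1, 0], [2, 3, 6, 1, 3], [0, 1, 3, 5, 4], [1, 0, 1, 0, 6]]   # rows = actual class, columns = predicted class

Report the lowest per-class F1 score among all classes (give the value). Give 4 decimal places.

Per-class F1 score (2·TP/(2·TP+FP+FN)):
  forest: TP=6, FP=2+2+0+1=5, FN=0+5+1+0=6 → 12/23 = 0.52174
  water: TP=9, FP=0+3+1+0=4, FN=2+1+1+0=4 → 18/26 = 0.69231
  urban: TP=6, FP=5+1+3+1=10, FN=2+3+1+3=9 → 12/31 = 0.38710
  crop: TP=5, FP=1+1+1+0=3, FN=0+1+3+4=8 → 10/21 = 0.47619
  barren: TP=6, FP=0+0+3+4=7, FN=1+0+1+0=2 → 12/21 = 0.57143
Lowest is class 'urban' with F1 score = 0.3871.

0.3871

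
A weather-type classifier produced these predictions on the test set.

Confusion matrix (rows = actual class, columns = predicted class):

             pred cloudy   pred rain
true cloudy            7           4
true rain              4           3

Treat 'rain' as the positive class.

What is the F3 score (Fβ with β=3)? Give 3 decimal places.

Fβ = (1+β²)·TP / ((1+β²)·TP + β²·FN + FP), with β²=9
= 10·3 / (10·3 + 9·4 + 4) = 0.429

0.429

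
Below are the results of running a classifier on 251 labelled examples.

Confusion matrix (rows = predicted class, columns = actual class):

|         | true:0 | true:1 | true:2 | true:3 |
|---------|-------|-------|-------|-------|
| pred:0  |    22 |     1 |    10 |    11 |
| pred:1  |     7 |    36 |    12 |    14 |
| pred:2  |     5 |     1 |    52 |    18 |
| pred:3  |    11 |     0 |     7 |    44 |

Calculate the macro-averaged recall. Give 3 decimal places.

Per-class recall (TP/(TP+FN)):
  0: TP=22, FN=7+5+11=23 → 22/45 = 0.4889
  1: TP=36, FN=1+1+0=2 → 36/38 = 0.9474
  2: TP=52, FN=10+12+7=29 → 52/81 = 0.6420
  3: TP=44, FN=11+14+18=43 → 44/87 = 0.5057
Macro-recall = mean = (0.4889 + 0.9474 + 0.6420 + 0.5057) / 4 = 0.646

0.646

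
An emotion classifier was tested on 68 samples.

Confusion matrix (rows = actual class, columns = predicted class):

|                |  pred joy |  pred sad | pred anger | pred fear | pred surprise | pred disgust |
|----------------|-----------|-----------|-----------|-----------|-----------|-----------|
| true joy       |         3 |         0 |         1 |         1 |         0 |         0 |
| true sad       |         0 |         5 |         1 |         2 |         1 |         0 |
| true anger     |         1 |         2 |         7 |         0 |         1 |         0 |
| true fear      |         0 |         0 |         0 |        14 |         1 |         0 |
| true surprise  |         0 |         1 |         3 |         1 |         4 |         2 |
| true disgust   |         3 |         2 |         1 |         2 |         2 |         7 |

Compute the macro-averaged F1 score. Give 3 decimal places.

Per-class F1 score (2·TP/(2·TP+FP+FN)):
  joy: TP=3, FP=0+1+0+0+3=4, FN=0+1+1+0+0=2 → 6/12 = 0.5000
  sad: TP=5, FP=0+2+0+1+2=5, FN=0+1+2+1+0=4 → 10/19 = 0.5263
  anger: TP=7, FP=1+1+0+3+1=6, FN=1+2+0+1+0=4 → 14/24 = 0.5833
  fear: TP=14, FP=1+2+0+1+2=6, FN=0+0+0+1+0=1 → 28/35 = 0.8000
  surprise: TP=4, FP=0+1+1+1+2=5, FN=0+1+3+1+2=7 → 8/20 = 0.4000
  disgust: TP=7, FP=0+0+0+0+2=2, FN=3+2+1+2+2=10 → 14/26 = 0.5385
Macro-F1 score = mean = (0.5000 + 0.5263 + 0.5833 + 0.8000 + 0.4000 + 0.5385) / 6 = 0.558

0.558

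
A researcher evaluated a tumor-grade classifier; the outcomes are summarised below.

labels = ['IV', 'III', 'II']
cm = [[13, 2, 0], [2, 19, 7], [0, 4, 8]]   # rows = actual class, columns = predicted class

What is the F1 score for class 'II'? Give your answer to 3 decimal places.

0.593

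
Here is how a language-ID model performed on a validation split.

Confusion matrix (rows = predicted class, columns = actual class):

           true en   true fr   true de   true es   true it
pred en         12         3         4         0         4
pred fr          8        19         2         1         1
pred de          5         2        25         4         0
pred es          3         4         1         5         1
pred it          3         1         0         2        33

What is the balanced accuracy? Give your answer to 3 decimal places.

0.617

Balanced accuracy = mean of per-class recall.
  en: recall = 12/31 = 0.3871
  fr: recall = 19/29 = 0.6552
  de: recall = 25/32 = 0.7813
  es: recall = 5/12 = 0.4167
  it: recall = 33/39 = 0.8462
Mean = (0.3871 + 0.6552 + 0.7813 + 0.4167 + 0.8462) / 5 = 0.617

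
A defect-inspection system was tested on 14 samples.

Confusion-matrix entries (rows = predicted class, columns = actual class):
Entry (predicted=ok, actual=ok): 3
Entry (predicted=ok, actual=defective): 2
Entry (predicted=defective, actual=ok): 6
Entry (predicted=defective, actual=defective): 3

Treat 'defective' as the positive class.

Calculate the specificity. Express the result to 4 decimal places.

0.3333

Specificity = TN/(TN+FP) = 3/(3+6) = 0.3333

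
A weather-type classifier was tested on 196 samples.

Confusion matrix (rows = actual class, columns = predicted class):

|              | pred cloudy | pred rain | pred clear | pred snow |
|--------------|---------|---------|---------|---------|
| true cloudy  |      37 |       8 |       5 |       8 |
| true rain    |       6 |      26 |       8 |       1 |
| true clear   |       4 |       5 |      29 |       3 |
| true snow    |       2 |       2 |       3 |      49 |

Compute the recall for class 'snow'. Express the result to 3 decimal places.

Treat 'snow' as positive and all other classes as negative.
recall = TP/(TP+FN).
snow: TP=49, FN=2+2+3=7 → 49/56 = 0.8750

0.875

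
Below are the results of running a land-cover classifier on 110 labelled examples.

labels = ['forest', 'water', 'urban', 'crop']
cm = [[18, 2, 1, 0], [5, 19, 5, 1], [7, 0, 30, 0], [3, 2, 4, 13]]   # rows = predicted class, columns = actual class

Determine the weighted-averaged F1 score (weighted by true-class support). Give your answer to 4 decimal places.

0.7252

Per-class F1 score (2·TP/(2·TP+FP+FN)):
  forest: TP=18, FP=2+1+0=3, FN=5+7+3=15 → 36/54 = 0.66667
  water: TP=19, FP=5+5+1=11, FN=2+0+2=4 → 38/53 = 0.71698
  urban: TP=30, FP=7+0+0=7, FN=1+5+4=10 → 60/77 = 0.77922
  crop: TP=13, FP=3+2+4=9, FN=0+1+0=1 → 26/36 = 0.72222
Weighted-F1 score = Σ (supportᵢ/N)·F1 scoreᵢ with N=110: (33/110)·0.66667 + (23/110)·0.71698 + (40/110)·0.77922 + (14/110)·0.72222 = 0.7252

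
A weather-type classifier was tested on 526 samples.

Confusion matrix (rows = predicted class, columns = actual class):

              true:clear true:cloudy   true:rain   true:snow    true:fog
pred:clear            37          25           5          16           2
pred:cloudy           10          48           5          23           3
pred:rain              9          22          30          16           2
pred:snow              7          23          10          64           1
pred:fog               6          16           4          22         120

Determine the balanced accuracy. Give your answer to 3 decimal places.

0.568

Balanced accuracy = mean of per-class recall.
  clear: recall = 37/69 = 0.5362
  cloudy: recall = 48/134 = 0.3582
  rain: recall = 30/54 = 0.5556
  snow: recall = 64/141 = 0.4539
  fog: recall = 120/128 = 0.9375
Mean = (0.5362 + 0.3582 + 0.5556 + 0.4539 + 0.9375) / 5 = 0.568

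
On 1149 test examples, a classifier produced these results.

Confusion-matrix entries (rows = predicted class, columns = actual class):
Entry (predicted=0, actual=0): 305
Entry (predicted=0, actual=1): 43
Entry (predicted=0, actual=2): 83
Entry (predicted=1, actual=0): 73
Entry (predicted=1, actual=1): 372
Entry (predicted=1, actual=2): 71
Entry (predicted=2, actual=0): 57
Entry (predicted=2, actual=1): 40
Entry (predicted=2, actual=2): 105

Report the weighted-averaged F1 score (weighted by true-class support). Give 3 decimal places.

Per-class F1 score (2·TP/(2·TP+FP+FN)):
  0: TP=305, FP=43+83=126, FN=73+57=130 → 610/866 = 0.7044
  1: TP=372, FP=73+71=144, FN=43+40=83 → 744/971 = 0.7662
  2: TP=105, FP=57+40=97, FN=83+71=154 → 210/461 = 0.4555
Weighted-F1 score = Σ (supportᵢ/N)·F1 scoreᵢ with N=1149: (435/1149)·0.7044 + (455/1149)·0.7662 + (259/1149)·0.4555 = 0.673

0.673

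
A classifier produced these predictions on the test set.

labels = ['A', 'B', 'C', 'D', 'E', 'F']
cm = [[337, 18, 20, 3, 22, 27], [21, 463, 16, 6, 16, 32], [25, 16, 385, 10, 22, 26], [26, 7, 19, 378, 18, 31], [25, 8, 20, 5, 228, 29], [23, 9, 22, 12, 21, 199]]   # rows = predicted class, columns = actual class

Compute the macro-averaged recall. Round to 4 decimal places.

0.7689

Per-class recall (TP/(TP+FN)):
  A: TP=337, FN=21+25+26+25+23=120 → 337/457 = 0.73742
  B: TP=463, FN=18+16+7+8+9=58 → 463/521 = 0.88868
  C: TP=385, FN=20+16+19+20+22=97 → 385/482 = 0.79876
  D: TP=378, FN=3+6+10+5+12=36 → 378/414 = 0.91304
  E: TP=228, FN=22+16+22+18+21=99 → 228/327 = 0.69725
  F: TP=199, FN=27+32+26+31+29=145 → 199/344 = 0.57849
Macro-recall = mean = (0.73742 + 0.88868 + 0.79876 + 0.91304 + 0.69725 + 0.57849) / 6 = 0.7689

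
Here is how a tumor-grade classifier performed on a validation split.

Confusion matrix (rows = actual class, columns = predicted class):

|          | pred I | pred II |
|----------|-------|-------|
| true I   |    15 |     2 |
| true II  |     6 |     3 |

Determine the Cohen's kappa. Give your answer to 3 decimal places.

0.241

Observed agreement pₒ = trace/N = 18/26 = 0.6923
Expected agreement pₑ = Σ (rowᵢ·colᵢ)/N² = (17·21 + 9·5)/26² = 0.5947
κ = (pₒ − pₑ)/(1 − pₑ) = (0.6923 − 0.5947)/(1 − 0.5947) = 0.241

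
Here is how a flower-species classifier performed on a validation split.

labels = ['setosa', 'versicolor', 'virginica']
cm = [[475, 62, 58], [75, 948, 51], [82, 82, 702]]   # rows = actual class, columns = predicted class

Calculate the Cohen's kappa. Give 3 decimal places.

Observed agreement pₒ = trace/N = 2125/2535 = 0.8383
Expected agreement pₑ = Σ (rowᵢ·colᵢ)/N² = (595·632 + 1074·1092 + 866·811)/2535² = 0.3503
κ = (pₒ − pₑ)/(1 − pₑ) = (0.8383 − 0.3503)/(1 − 0.3503) = 0.751

0.751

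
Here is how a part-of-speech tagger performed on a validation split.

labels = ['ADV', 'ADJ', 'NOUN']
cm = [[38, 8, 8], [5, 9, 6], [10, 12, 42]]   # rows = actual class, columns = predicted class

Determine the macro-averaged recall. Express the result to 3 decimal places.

Per-class recall (TP/(TP+FN)):
  ADV: TP=38, FN=8+8=16 → 38/54 = 0.7037
  ADJ: TP=9, FN=5+6=11 → 9/20 = 0.4500
  NOUN: TP=42, FN=10+12=22 → 42/64 = 0.6563
Macro-recall = mean = (0.7037 + 0.4500 + 0.6563) / 3 = 0.603

0.603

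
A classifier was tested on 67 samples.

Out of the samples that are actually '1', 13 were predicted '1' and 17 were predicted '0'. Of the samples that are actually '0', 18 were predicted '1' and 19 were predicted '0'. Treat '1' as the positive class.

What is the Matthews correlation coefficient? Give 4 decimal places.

-0.0530

MCC = (TP·TN − FP·FN) / √((TP+FP)(TP+FN)(TN+FP)(TN+FN))
Numerator = 13·19 − 18·17 = -59
Denominator = √(31·30·37·36) = √1238760 = 1112.9960
MCC = -59 / 1112.9960 = -0.0530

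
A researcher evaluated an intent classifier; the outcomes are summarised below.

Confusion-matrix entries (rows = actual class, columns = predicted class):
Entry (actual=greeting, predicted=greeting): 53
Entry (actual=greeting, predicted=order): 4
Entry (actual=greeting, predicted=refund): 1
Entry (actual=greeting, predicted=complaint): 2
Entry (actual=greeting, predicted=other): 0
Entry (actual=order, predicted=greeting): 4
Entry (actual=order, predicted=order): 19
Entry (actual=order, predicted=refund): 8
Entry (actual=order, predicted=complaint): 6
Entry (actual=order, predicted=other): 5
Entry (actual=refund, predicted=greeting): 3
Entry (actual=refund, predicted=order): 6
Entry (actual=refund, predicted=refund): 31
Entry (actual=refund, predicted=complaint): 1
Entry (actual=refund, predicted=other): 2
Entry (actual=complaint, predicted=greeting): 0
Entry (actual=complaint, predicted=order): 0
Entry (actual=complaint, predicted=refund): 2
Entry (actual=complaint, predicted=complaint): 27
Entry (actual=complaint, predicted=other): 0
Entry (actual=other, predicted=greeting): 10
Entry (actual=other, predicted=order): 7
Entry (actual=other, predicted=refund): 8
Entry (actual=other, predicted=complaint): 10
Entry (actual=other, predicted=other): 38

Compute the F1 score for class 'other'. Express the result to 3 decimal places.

F1 score = 2·TP/(2·TP+FP+FN).
other: TP=38, FP=0+5+2+0=7, FN=10+7+8+10=35 → 76/118 = 0.6441

0.644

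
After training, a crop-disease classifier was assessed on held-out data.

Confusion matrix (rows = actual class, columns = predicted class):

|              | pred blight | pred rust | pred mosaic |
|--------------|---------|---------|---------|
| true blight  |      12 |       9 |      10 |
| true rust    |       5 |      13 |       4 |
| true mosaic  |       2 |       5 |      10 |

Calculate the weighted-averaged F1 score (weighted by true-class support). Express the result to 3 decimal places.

Per-class F1 score (2·TP/(2·TP+FP+FN)):
  blight: TP=12, FP=5+2=7, FN=9+10=19 → 24/50 = 0.4800
  rust: TP=13, FP=9+5=14, FN=5+4=9 → 26/49 = 0.5306
  mosaic: TP=10, FP=10+4=14, FN=2+5=7 → 20/41 = 0.4878
Weighted-F1 score = Σ (supportᵢ/N)·F1 scoreᵢ with N=70: (31/70)·0.4800 + (22/70)·0.5306 + (17/70)·0.4878 = 0.498

0.498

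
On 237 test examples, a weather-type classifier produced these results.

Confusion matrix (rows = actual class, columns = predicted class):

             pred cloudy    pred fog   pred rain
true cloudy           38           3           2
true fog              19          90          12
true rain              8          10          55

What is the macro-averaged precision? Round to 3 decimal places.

Per-class precision (TP/(TP+FP)):
  cloudy: TP=38, FP=19+8=27 → 38/65 = 0.5846
  fog: TP=90, FP=3+10=13 → 90/103 = 0.8738
  rain: TP=55, FP=2+12=14 → 55/69 = 0.7971
Macro-precision = mean = (0.5846 + 0.8738 + 0.7971) / 3 = 0.752

0.752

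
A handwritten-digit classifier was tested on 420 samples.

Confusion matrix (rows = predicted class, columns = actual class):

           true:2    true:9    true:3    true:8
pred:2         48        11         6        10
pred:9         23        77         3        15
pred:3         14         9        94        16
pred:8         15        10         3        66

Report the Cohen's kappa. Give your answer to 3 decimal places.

0.571

Observed agreement pₒ = trace/N = 285/420 = 0.6786
Expected agreement pₑ = Σ (rowᵢ·colᵢ)/N² = (100·75 + 107·118 + 106·133 + 107·94)/420² = 0.2510
κ = (pₒ − pₑ)/(1 − pₑ) = (0.6786 − 0.2510)/(1 − 0.2510) = 0.571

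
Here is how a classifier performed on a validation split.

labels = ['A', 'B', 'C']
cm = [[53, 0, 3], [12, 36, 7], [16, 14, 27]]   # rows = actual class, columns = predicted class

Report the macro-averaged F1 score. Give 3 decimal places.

0.678

Per-class F1 score (2·TP/(2·TP+FP+FN)):
  A: TP=53, FP=12+16=28, FN=0+3=3 → 106/137 = 0.7737
  B: TP=36, FP=0+14=14, FN=12+7=19 → 72/105 = 0.6857
  C: TP=27, FP=3+7=10, FN=16+14=30 → 54/94 = 0.5745
Macro-F1 score = mean = (0.7737 + 0.6857 + 0.5745) / 3 = 0.678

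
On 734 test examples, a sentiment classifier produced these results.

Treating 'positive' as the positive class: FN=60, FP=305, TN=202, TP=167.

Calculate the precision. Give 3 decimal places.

0.354

Precision = TP/(TP+FP) = 167/(167+305) = 167/472 = 0.354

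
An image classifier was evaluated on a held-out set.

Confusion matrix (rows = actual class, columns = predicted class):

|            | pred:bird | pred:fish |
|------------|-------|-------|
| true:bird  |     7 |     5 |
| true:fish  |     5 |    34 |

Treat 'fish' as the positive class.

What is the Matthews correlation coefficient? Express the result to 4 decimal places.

MCC = (TP·TN − FP·FN) / √((TP+FP)(TP+FN)(TN+FP)(TN+FN))
Numerator = 34·7 − 5·5 = 213
Denominator = √(39·39·12·12) = √219024 = 468.0000
MCC = 213 / 468.0000 = 0.4551

0.4551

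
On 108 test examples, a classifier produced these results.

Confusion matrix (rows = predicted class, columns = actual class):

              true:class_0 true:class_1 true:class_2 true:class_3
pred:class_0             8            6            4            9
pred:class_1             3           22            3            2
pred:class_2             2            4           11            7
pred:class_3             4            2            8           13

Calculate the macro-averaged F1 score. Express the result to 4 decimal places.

0.4849

Per-class F1 score (2·TP/(2·TP+FP+FN)):
  class_0: TP=8, FP=6+4+9=19, FN=3+2+4=9 → 16/44 = 0.36364
  class_1: TP=22, FP=3+3+2=8, FN=6+4+2=12 → 44/64 = 0.68750
  class_2: TP=11, FP=2+4+7=13, FN=4+3+8=15 → 22/50 = 0.44000
  class_3: TP=13, FP=4+2+8=14, FN=9+2+7=18 → 26/58 = 0.44828
Macro-F1 score = mean = (0.36364 + 0.68750 + 0.44000 + 0.44828) / 4 = 0.4849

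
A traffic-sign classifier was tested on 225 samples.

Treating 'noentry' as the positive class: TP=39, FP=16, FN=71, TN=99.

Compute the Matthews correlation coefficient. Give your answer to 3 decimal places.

MCC = (TP·TN − FP·FN) / √((TP+FP)(TP+FN)(TN+FP)(TN+FN))
Numerator = 39·99 − 16·71 = 2725
Denominator = √(55·110·115·170) = √118277500 = 10875.5460
MCC = 2725 / 10875.5460 = 0.251

0.251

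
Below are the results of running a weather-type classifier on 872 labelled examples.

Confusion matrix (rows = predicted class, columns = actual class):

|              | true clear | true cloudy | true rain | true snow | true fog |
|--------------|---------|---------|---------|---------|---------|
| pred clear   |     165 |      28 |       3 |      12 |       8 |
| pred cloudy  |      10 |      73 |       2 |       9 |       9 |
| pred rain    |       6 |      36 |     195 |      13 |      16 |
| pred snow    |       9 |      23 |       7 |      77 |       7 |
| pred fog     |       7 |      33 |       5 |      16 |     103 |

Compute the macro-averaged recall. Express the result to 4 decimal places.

Per-class recall (TP/(TP+FN)):
  clear: TP=165, FN=10+6+9+7=32 → 165/197 = 0.83756
  cloudy: TP=73, FN=28+36+23+33=120 → 73/193 = 0.37824
  rain: TP=195, FN=3+2+7+5=17 → 195/212 = 0.91981
  snow: TP=77, FN=12+9+13+16=50 → 77/127 = 0.60630
  fog: TP=103, FN=8+9+16+7=40 → 103/143 = 0.72028
Macro-recall = mean = (0.83756 + 0.37824 + 0.91981 + 0.60630 + 0.72028) / 5 = 0.6924

0.6924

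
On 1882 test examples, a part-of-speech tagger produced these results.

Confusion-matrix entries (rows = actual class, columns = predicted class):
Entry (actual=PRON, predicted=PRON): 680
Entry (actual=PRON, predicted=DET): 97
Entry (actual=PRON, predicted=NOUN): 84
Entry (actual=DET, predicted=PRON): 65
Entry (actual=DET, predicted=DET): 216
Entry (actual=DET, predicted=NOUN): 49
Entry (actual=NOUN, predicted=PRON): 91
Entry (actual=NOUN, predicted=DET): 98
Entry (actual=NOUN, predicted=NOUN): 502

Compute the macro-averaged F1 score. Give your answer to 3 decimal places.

Per-class F1 score (2·TP/(2·TP+FP+FN)):
  PRON: TP=680, FP=65+91=156, FN=97+84=181 → 1360/1697 = 0.8014
  DET: TP=216, FP=97+98=195, FN=65+49=114 → 432/741 = 0.5830
  NOUN: TP=502, FP=84+49=133, FN=91+98=189 → 1004/1326 = 0.7572
Macro-F1 score = mean = (0.8014 + 0.5830 + 0.7572) / 3 = 0.714

0.714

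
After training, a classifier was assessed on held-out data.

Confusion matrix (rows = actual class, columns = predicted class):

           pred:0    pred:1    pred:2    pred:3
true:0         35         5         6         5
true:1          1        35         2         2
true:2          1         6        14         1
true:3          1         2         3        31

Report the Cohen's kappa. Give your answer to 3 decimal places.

Observed agreement pₒ = trace/N = 115/150 = 0.7667
Expected agreement pₑ = Σ (rowᵢ·colᵢ)/N² = (51·38 + 40·48 + 22·25 + 37·39)/150² = 0.2600
κ = (pₒ − pₑ)/(1 − pₑ) = (0.7667 − 0.2600)/(1 − 0.2600) = 0.685

0.685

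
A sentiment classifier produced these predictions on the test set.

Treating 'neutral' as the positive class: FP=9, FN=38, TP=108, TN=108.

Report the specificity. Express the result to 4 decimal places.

Specificity = TN/(TN+FP) = 108/(108+9) = 0.9231

0.9231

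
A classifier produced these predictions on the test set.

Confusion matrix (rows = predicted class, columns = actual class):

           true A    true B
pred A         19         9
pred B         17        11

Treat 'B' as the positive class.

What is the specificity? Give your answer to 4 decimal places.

0.5278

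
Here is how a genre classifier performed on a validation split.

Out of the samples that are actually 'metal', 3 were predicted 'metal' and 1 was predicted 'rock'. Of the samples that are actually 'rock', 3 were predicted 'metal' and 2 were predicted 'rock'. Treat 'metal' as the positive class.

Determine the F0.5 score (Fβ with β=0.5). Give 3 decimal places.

0.536

Fβ = (1+β²)·TP / ((1+β²)·TP + β²·FN + FP), with β²=1/4
= 1.25·3 / (1.25·3 + 0.25·1 + 3) = 0.536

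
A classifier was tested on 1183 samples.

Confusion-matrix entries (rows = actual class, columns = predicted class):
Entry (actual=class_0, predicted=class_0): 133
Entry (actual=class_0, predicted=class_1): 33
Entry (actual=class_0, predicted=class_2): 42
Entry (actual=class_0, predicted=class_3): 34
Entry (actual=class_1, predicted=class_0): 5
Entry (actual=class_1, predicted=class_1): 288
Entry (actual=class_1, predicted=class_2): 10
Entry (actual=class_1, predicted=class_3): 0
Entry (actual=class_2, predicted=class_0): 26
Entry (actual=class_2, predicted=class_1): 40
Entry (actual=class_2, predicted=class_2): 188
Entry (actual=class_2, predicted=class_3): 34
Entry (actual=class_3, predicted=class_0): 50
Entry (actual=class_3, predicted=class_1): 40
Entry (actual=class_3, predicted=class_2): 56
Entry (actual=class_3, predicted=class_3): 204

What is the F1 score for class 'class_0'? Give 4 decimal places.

Take TP from the diagonal, FP from the rest of the 'class_0' prediction marginal, FN from the rest of the 'class_0' actual marginal.
F1 score = 2·TP/(2·TP+FP+FN).
class_0: TP=133, FP=5+26+50=81, FN=33+42+34=109 → 266/456 = 0.58333

0.5833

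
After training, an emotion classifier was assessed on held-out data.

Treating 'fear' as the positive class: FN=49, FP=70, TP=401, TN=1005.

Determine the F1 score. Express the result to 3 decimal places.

Precision = TP/(TP+FP) = 401/471 = 0.8514
Recall = TP/(TP+FN) = 401/450 = 0.8911
F1 = 2·TP/(2·TP+FP+FN) = 802/921 = 0.871

0.871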